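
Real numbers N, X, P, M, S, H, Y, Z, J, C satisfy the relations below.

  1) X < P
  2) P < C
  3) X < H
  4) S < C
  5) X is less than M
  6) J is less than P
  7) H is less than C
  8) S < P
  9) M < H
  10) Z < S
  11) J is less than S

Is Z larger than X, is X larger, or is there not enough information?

Following every chain through X: above X we get M, H, P, C.
Z is not reached, and no chain runs the other way from Z to X.
So the given relations leave the order of X and Z undetermined.

undetermined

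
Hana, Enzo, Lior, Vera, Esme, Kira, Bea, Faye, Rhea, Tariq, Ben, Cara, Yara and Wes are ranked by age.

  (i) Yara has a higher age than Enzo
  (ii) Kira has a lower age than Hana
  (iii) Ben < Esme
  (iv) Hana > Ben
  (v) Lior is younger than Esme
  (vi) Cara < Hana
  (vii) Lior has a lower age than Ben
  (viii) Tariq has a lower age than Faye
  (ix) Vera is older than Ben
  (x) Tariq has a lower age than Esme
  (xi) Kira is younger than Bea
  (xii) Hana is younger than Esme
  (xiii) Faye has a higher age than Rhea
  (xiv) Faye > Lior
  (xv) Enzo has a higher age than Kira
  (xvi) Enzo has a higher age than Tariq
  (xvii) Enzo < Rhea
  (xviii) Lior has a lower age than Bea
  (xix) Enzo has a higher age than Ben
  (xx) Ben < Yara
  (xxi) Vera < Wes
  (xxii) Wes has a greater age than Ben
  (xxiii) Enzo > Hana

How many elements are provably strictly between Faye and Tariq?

Chaining upward from Tariq reaches: Enzo, Rhea, Yara, Esme.
Chaining downward from Faye reaches: Kira, Cara, Lior, Ben, Hana, Enzo, Rhea.
Strictly between Tariq and Faye are those in both lists: Enzo, Rhea — 2 elements.

2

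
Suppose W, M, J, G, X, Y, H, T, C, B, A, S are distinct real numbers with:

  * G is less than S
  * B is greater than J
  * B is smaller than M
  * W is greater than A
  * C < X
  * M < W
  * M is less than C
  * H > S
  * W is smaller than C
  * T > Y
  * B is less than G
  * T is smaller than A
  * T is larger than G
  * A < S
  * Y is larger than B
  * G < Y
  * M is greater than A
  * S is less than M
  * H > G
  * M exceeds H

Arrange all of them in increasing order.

J < B < G < Y < T < A < S < H < M < W < C < X

Nothing is placed below J, so it is least; from there J < B; B < G; G < Y; Y < T; T < A; A < S; S < H; H < M; M < W; W < C; C < X, each given directly.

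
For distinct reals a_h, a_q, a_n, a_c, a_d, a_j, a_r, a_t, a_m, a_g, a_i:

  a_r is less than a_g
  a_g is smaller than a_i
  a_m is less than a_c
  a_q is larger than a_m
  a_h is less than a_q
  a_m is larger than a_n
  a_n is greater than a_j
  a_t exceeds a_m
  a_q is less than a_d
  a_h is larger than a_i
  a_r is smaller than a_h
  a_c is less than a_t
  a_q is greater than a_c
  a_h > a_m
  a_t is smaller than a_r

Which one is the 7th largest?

Piecing the relations together gives one ordering: a_j < a_n < a_m < a_c < a_t < a_r < a_g < a_i < a_h < a_q < a_d.
The 7th largest is a_t.

a_t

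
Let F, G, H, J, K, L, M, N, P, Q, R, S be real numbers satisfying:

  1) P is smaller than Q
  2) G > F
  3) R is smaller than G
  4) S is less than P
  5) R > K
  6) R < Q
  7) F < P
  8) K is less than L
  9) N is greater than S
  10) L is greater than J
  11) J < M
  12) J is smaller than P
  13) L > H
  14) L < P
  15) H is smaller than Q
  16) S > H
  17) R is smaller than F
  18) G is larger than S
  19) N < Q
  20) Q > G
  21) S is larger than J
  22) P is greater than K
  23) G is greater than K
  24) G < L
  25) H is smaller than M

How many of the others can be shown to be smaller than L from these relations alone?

The elements the relations force below L are K, H, R, J, S, F, G — no chain reaches any other.
That is 7.

7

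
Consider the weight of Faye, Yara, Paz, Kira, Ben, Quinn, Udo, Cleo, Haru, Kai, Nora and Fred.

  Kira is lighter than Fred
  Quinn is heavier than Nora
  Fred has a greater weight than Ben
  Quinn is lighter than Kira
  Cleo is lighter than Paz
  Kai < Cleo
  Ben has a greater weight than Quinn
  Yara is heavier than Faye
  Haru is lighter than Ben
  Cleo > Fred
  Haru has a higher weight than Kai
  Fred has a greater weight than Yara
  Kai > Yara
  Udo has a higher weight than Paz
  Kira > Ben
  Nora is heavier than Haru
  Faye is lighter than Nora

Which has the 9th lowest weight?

The consecutive relations fix a unique order: Faye < Yara < Kai < Haru < Nora < Quinn < Ben < Kira < Fred < Cleo < Paz < Udo.
Counting 9 from the smallest end gives Fred.

Fred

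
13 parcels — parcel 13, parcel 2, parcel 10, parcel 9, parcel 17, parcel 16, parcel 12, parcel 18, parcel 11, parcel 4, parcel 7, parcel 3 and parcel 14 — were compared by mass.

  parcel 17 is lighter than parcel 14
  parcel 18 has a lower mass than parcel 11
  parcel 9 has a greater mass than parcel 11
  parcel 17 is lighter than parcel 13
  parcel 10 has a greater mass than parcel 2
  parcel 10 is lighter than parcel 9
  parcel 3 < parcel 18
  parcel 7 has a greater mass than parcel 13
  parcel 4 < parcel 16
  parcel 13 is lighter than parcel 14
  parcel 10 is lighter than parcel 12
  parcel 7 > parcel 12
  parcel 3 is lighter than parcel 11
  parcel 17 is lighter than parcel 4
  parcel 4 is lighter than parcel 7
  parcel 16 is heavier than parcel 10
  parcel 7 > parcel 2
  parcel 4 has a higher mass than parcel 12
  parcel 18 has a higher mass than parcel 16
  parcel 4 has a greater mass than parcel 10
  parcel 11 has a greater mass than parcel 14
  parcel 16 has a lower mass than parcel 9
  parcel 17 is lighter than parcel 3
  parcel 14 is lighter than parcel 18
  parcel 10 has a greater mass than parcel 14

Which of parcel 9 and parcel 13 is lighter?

parcel 13

The relevant relations are parcel 13 < parcel 14; parcel 14 < parcel 10; parcel 10 < parcel 12; parcel 12 < parcel 4; parcel 4 < parcel 16; parcel 16 < parcel 18; parcel 18 < parcel 11; parcel 11 < parcel 9.
Together: parcel 13 < parcel 14 < parcel 10 < parcel 12 < parcel 4 < parcel 16 < parcel 18 < parcel 11 < parcel 9.
So parcel 13 < parcel 9; parcel 13 is the lighter of the two.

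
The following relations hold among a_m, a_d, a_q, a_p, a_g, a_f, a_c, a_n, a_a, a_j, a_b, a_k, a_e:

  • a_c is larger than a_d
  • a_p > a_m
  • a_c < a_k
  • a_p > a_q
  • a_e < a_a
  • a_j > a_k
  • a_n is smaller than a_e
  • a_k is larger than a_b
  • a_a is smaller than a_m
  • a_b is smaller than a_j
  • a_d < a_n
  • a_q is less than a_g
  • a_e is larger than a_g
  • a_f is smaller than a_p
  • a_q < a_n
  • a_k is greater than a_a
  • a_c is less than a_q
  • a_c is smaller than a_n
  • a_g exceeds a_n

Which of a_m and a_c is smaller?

a_c

a_c < a_q < a_n < a_g < a_e < a_a < a_m, by transitivity through a_q, a_n, a_g, a_e, a_a.
So a_c < a_m; a_c is the smaller of the two.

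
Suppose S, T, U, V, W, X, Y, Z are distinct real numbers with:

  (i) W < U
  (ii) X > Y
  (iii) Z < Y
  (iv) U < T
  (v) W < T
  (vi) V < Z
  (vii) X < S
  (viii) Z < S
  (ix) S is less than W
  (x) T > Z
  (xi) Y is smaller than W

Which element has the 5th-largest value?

The consecutive relations fix a unique order: V < Z < Y < X < S < W < U < T.
The 5th largest is X.

X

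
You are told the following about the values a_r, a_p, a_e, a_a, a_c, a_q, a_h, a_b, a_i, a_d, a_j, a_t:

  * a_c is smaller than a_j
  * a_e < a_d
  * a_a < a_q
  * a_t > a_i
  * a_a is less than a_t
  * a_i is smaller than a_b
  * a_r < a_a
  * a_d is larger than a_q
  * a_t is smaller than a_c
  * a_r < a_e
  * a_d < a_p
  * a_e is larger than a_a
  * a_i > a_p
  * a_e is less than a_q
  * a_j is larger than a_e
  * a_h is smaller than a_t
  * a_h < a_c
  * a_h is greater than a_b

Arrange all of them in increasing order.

a_r < a_a < a_e < a_q < a_d < a_p < a_i < a_b < a_h < a_t < a_c < a_j

Each adjacent pair is fixed by a given relation: a_r < a_a; a_a < a_e; a_e < a_q; a_q < a_d; a_d < a_p; a_p < a_i; a_i < a_b; a_b < a_h; a_h < a_t; a_t < a_c; a_c < a_j. Chaining them end to end gives the full order.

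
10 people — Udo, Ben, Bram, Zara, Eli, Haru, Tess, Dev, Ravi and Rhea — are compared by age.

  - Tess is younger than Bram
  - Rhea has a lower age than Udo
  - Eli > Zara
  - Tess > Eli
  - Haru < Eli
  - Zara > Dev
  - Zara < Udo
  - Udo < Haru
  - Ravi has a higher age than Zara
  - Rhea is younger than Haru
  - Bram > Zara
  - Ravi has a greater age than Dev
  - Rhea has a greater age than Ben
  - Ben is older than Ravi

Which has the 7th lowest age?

Piecing the relations together gives one ordering: Dev < Zara < Ravi < Ben < Rhea < Udo < Haru < Eli < Tess < Bram.
Counting 7 from the smallest end gives Haru.

Haru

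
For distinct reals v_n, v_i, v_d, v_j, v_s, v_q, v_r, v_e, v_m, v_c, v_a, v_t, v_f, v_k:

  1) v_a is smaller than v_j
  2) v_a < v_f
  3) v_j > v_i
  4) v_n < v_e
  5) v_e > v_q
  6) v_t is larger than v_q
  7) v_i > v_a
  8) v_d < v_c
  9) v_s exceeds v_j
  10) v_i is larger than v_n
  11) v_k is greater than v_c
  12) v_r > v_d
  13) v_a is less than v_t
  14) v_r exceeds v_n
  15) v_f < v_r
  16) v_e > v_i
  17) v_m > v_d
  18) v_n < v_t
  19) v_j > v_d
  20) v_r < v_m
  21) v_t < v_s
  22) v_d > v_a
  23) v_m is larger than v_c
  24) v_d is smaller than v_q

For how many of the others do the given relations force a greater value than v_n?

The elements the relations force above v_n are v_i, v_e, v_r, v_m, v_j, v_t, v_s — no chain reaches any other.
That is 7.

7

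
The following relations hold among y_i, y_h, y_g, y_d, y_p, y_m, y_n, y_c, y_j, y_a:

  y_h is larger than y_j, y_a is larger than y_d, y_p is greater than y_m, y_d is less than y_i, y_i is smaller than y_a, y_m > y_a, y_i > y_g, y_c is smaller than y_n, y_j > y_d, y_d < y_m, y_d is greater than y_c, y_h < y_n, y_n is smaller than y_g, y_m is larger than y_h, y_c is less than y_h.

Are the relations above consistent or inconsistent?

consistent

The single ordering y_c < y_d < y_j < y_h < y_n < y_g < y_i < y_a < y_m < y_p satisfies every listed relation, so no contradiction arises.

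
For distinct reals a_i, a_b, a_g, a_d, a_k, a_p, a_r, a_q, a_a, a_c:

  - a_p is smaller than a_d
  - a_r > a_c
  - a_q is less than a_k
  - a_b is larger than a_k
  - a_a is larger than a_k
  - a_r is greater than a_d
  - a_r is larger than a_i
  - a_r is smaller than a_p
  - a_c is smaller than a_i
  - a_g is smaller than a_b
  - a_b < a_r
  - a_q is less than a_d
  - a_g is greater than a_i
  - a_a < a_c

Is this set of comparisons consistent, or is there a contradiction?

inconsistent

Chaining the given relations yields a_r < a_p < a_d, so a_r < a_d. But one relation states a_d < a_r. These cannot both hold.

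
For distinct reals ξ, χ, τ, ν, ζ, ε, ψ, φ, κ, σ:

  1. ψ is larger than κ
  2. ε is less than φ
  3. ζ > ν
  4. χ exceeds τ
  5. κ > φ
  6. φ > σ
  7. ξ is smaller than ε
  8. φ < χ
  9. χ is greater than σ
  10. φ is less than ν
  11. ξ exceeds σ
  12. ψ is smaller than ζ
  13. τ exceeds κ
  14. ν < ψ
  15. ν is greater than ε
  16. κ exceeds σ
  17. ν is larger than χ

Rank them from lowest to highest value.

σ < ξ < ε < φ < κ < τ < χ < ν < ψ < ζ

The consecutive links are each given: σ < ξ; ξ < ε; ε < φ; φ < κ; κ < τ; τ < χ; χ < ν; ν < ψ; ψ < ζ.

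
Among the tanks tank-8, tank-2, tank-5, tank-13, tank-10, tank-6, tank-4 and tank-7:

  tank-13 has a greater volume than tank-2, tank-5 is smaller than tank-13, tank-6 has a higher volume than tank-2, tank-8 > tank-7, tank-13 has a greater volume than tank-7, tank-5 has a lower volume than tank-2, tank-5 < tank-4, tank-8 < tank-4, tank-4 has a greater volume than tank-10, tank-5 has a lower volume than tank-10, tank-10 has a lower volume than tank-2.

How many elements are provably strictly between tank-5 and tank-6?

The relations place tank-5 below tank-6. An element lies strictly between them when it is forced above tank-5 and also forced below tank-6.
Above tank-5: {tank-10, tank-2, tank-13, tank-4}. Below tank-6: {tank-10, tank-2}.
Intersection: {tank-10, tank-2} — 2.

2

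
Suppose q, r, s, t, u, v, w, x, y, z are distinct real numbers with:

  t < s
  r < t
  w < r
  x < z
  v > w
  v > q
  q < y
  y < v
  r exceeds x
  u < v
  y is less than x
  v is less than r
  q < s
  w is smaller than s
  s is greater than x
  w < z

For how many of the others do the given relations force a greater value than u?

From u the given relations immediately reach v.
From those, r — 2 in total.
From those, t — 3 in total.
From those, s — 4 in total.
Nothing else is reachable above u; 4 in all.

4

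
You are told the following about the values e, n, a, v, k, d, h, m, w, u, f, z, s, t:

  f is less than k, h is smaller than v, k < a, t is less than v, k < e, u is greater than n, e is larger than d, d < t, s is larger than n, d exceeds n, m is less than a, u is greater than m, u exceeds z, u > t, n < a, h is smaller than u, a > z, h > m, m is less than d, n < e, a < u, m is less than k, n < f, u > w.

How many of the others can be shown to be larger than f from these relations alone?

4

Directly above f: k.
One step further: a, e (3 so far).
One step further: u (4 so far).
Nothing else is reachable above f; 4 in all.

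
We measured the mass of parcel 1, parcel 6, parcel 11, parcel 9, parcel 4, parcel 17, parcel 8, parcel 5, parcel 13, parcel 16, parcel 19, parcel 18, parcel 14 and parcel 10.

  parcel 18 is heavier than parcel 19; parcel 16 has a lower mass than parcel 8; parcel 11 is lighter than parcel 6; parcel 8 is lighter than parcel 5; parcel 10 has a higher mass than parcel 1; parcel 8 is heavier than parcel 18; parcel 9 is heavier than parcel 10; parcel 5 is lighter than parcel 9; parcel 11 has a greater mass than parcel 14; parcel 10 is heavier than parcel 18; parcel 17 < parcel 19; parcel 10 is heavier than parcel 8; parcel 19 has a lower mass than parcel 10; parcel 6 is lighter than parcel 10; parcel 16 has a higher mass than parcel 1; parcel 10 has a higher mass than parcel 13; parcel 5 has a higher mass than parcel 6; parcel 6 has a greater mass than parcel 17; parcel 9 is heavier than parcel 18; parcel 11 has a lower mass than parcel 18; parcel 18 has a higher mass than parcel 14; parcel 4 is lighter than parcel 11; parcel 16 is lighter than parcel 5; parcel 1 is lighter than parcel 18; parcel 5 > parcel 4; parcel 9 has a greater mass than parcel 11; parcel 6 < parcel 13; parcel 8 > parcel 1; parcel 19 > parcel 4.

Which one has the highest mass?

parcel 9

parcel 14 is not greatest since parcel 14 < parcel 18; parcel 1 is not greatest since parcel 1 < parcel 10; parcel 17 is not greatest since parcel 17 < parcel 6; parcel 4 is not greatest since parcel 4 < parcel 11; parcel 11 is not greatest since parcel 11 < parcel 6; parcel 6 is not greatest since parcel 6 < parcel 13; parcel 19 is not greatest since parcel 19 < parcel 10; parcel 16 is not greatest since parcel 16 < parcel 8; parcel 18 is not greatest since parcel 18 < parcel 10; parcel 13 is not greatest since parcel 13 < parcel 10; parcel 8 is not greatest since parcel 8 < parcel 5; parcel 10 is not greatest since parcel 10 < parcel 9; parcel 5 is not greatest since parcel 5 < parcel 9.
Only parcel 9 has nothing above it, so parcel 9 is the highest mass.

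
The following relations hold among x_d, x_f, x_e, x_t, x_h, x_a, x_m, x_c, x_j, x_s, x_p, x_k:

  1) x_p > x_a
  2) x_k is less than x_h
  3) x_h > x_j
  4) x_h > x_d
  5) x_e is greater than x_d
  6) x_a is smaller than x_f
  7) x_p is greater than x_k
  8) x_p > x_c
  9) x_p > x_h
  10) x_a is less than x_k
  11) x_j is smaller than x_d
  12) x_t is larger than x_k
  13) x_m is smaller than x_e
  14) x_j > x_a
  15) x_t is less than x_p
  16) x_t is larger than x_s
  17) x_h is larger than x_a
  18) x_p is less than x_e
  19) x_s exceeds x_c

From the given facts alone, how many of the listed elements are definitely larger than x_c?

The elements the relations force above x_c are x_s, x_t, x_p, x_e — no chain reaches any other.
That is 4.

4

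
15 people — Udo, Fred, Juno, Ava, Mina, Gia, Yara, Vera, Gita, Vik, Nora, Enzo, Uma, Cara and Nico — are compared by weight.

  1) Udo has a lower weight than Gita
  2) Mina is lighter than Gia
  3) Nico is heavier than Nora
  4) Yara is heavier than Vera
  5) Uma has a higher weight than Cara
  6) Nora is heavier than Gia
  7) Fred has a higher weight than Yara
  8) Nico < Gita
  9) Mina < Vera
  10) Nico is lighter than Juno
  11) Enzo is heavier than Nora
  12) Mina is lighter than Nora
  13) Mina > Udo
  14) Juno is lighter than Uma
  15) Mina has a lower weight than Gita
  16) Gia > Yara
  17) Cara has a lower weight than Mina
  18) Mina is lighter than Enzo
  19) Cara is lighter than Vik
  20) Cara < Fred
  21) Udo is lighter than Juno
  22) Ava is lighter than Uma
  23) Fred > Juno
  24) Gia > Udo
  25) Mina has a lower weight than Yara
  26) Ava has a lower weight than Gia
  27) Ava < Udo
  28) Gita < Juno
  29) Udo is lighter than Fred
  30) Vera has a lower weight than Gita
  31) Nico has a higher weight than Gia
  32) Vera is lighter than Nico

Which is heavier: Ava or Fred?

The relevant relations are Ava < Udo; Udo < Mina; Mina < Vera; Vera < Yara; Yara < Gia; Gia < Nora; Nora < Nico; Nico < Gita; Gita < Juno; Juno < Fred.
Together: Ava < Udo < Mina < Vera < Yara < Gia < Nora < Nico < Gita < Juno < Fred.
So Ava < Fred; Fred is the heavier of the two.

Fred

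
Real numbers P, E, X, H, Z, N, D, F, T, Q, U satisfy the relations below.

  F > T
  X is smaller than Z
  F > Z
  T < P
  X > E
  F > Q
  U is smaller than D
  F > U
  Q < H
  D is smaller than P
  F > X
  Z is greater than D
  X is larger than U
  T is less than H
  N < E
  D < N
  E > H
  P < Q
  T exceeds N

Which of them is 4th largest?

E

The consecutive relations fix a unique order: U < D < N < T < P < Q < H < E < X < Z < F.
The 4th largest is E.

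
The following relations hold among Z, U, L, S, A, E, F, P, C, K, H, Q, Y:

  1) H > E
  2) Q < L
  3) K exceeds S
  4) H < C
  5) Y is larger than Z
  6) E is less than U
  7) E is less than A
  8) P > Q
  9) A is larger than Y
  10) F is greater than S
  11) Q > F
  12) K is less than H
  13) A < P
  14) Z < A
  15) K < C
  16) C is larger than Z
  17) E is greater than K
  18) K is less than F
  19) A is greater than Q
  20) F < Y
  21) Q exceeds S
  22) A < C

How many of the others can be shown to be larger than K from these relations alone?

The elements the relations force above K are E, F, Q, U, Y, A, L, H, C, P — no chain reaches any other.
That is 10.

10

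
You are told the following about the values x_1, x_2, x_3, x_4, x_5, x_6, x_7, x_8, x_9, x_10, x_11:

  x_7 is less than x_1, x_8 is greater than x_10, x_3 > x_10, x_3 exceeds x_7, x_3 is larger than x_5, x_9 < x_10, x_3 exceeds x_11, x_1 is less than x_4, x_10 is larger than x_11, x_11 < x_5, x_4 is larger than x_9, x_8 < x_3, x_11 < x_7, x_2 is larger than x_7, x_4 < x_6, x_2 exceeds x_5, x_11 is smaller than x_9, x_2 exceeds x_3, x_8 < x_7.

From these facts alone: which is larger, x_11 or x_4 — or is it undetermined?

x_4

Link the given pairs in sequence: x_11 < x_9; x_9 < x_10; x_10 < x_8; x_8 < x_7; x_7 < x_1; x_1 < x_4.
Chaining these gives x_11 < x_9 < x_10 < x_8 < x_7 < x_1 < x_4.
So x_4 is larger.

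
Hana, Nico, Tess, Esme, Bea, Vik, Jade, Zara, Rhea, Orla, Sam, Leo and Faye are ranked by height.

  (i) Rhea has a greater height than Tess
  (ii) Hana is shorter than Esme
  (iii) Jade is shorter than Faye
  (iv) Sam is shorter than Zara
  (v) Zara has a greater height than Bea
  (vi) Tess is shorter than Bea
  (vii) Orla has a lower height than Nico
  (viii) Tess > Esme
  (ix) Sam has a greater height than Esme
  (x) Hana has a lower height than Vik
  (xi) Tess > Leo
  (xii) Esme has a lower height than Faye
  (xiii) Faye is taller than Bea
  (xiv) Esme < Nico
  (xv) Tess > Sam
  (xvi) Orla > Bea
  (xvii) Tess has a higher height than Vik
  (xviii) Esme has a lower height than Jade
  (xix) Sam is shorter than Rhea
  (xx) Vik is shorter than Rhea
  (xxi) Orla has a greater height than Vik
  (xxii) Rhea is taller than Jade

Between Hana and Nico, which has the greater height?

Nico

The relevant relations are Hana < Esme; Esme < Sam; Sam < Tess; Tess < Bea; Bea < Orla; Orla < Nico.
Together: Hana < Esme < Sam < Tess < Bea < Orla < Nico.
So Hana < Nico; Nico is the taller of the two.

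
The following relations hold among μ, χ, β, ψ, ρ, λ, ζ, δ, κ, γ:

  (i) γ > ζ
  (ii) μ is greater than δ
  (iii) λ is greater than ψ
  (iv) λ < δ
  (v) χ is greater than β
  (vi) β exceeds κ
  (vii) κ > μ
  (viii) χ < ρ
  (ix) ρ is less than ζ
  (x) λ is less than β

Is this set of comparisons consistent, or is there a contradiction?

consistent

Every relation is compatible with ψ < λ < δ < μ < κ < β < χ < ρ < ζ < γ; the set is consistent.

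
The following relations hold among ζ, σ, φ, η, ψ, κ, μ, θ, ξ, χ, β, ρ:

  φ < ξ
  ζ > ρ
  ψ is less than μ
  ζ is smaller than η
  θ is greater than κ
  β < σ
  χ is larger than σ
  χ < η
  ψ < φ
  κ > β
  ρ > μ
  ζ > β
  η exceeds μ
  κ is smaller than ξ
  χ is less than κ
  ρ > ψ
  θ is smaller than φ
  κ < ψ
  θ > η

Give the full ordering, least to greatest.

β < σ < χ < κ < ψ < μ < ρ < ζ < η < θ < φ < ξ

Each adjacent pair is fixed by a given relation: β < σ; σ < χ; χ < κ; κ < ψ; ψ < μ; μ < ρ; ρ < ζ; ζ < η; η < θ; θ < φ; φ < ξ. Chaining them end to end gives the full order.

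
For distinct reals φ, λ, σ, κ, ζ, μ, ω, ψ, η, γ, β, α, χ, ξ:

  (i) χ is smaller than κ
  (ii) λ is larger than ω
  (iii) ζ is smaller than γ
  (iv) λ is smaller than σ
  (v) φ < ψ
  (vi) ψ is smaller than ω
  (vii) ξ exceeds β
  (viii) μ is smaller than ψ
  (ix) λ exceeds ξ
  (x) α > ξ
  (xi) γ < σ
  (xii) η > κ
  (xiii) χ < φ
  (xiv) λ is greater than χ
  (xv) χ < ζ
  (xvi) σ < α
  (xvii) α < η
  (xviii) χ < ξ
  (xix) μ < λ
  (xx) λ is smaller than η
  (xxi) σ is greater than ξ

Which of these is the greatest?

Chaining downward from η: directly below it, λ, κ, α; then χ, μ, ω, ξ, σ; then ψ, γ, β; then ζ, φ.
That covers every other element, and nothing is given above η, so η is the greatest.

η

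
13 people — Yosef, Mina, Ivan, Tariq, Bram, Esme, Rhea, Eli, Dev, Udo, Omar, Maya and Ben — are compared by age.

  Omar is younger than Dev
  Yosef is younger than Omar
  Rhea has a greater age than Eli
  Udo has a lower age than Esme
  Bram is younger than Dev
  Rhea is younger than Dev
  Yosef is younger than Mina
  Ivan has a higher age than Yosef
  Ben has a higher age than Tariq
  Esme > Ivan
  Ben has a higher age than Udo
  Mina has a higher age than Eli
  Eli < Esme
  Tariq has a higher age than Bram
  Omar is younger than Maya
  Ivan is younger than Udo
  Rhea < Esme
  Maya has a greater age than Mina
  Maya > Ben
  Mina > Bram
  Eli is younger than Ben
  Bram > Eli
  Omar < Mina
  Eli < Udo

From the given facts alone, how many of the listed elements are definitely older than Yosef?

8

The elements the relations force above Yosef are Omar, Mina, Ivan, Udo, Ben, Maya, Esme, Dev — no chain reaches any other.
That is 8.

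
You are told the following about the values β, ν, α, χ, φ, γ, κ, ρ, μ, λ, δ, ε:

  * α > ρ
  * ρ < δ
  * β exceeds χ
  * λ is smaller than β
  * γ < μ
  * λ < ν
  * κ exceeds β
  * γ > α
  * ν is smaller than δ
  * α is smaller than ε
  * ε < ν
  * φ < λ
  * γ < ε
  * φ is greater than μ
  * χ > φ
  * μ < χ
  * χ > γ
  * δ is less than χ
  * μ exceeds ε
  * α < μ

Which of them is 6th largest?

λ

The consecutive relations fix a unique order: ρ < α < γ < ε < μ < φ < λ < ν < δ < χ < β < κ.
The 6th largest is λ.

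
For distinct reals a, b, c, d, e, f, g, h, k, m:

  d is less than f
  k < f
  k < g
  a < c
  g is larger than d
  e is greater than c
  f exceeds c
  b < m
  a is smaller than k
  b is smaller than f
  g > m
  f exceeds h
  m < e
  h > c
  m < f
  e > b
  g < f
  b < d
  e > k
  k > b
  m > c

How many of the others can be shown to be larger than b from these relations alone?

6

Directly above b: k, d, m, e, f.
One step further: g (6 so far).
Nothing else is reachable above b; 6 in all.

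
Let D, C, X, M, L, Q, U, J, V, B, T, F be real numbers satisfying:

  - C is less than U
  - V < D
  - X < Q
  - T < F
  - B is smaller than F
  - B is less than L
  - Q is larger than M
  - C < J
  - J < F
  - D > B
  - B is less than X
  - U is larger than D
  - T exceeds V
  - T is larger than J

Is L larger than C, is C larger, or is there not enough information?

Following every chain through C: above C we get J, U, T, F.
L is not reached, and no chain runs the other way from L to C.
So the given relations leave the order of C and L undetermined.

undetermined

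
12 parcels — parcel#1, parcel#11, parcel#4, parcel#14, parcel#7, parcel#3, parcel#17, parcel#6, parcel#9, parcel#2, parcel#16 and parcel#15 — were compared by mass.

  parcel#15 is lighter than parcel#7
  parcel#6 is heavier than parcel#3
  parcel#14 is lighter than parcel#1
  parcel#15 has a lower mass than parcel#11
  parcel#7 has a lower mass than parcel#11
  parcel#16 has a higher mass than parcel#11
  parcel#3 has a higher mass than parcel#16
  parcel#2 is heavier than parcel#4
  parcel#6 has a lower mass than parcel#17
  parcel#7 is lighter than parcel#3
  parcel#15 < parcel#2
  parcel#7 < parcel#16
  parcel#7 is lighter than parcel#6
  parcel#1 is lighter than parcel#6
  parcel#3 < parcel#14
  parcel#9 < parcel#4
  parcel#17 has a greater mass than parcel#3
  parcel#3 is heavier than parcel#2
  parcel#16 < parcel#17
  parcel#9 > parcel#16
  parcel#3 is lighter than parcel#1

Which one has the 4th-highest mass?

Piecing the relations together gives one ordering: parcel#15 < parcel#7 < parcel#11 < parcel#16 < parcel#9 < parcel#4 < parcel#2 < parcel#3 < parcel#14 < parcel#1 < parcel#6 < parcel#17.
The 4th largest is parcel#14.

parcel#14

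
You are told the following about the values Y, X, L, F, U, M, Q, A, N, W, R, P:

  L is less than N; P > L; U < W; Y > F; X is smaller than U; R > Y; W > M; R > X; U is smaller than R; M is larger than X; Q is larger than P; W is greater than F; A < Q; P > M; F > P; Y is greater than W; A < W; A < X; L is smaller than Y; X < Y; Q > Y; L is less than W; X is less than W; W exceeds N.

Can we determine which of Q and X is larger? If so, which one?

X < M < P < F < W < Y < Q, by transitivity through M, P, F, W, Y.
So Q is larger.

Q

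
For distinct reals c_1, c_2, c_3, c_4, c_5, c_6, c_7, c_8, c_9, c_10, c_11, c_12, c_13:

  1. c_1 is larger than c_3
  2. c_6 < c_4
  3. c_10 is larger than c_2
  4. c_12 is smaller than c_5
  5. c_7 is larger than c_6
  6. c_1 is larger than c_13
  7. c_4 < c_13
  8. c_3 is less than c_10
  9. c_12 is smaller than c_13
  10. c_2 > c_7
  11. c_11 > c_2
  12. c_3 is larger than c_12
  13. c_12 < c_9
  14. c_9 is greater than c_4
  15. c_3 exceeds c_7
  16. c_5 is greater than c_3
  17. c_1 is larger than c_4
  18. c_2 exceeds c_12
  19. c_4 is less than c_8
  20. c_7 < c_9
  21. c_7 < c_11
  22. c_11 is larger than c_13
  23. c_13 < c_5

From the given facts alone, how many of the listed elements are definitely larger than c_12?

8

From c_12 the given relations immediately reach c_2, c_13, c_3, c_9, c_5.
From those, c_10, c_11, c_1 — 8 in total.
No other element is forced above c_12 by the given relations, so the count is 8.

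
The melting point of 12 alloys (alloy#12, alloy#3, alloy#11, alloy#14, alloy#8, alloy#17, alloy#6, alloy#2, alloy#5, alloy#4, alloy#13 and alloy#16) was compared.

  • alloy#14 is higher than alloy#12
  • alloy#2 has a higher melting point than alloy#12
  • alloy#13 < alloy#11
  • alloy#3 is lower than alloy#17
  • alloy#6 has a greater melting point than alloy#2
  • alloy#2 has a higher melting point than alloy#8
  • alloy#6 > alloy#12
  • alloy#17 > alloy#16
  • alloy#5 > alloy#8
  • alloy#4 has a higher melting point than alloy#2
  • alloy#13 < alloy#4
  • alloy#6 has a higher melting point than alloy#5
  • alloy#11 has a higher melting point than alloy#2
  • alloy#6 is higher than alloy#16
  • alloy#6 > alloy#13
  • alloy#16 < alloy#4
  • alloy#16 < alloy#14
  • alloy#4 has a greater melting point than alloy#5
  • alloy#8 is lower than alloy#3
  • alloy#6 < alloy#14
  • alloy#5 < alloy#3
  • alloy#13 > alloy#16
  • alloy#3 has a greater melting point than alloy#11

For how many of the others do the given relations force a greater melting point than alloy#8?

8

From alloy#8 the given relations immediately reach alloy#5, alloy#2, alloy#3.
From those, alloy#11, alloy#17, alloy#6, alloy#4 — 7 in total.
From those, alloy#14 — 8 in total.
No other element is forced above alloy#8 by the given relations, so the count is 8.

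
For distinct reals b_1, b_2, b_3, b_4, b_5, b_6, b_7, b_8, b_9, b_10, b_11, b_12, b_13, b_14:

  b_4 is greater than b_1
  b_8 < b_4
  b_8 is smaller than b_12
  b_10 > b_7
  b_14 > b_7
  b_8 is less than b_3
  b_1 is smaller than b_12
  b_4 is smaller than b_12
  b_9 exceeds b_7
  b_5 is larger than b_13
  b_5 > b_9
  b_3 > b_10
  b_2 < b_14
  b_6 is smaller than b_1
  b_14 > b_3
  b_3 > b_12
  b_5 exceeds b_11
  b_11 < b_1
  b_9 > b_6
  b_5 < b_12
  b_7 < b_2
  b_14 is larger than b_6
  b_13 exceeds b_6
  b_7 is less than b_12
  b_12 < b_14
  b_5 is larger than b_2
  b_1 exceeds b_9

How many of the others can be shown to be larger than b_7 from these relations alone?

9

Directly above b_7: b_10, b_9, b_2, b_12, b_14.
One step further: b_1, b_5, b_3 (8 so far).
One step further: b_4 (9 so far).
No other element is forced above b_7 by the given relations, so the count is 9.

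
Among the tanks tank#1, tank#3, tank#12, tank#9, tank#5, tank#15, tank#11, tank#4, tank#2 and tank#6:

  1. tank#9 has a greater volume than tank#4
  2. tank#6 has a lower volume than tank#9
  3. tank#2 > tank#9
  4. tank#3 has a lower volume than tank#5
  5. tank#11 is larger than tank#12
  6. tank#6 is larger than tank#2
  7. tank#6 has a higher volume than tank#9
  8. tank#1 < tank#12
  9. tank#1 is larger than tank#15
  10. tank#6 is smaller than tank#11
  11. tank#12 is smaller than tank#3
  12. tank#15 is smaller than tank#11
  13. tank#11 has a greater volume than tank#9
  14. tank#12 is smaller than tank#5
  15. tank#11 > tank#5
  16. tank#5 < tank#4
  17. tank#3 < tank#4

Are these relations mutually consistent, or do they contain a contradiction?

inconsistent

We have tank#6 < tank#9 stated directly, yet also tank#9 < tank#2 < tank#6 by chaining the others — so tank#9 < tank#6. Contradiction.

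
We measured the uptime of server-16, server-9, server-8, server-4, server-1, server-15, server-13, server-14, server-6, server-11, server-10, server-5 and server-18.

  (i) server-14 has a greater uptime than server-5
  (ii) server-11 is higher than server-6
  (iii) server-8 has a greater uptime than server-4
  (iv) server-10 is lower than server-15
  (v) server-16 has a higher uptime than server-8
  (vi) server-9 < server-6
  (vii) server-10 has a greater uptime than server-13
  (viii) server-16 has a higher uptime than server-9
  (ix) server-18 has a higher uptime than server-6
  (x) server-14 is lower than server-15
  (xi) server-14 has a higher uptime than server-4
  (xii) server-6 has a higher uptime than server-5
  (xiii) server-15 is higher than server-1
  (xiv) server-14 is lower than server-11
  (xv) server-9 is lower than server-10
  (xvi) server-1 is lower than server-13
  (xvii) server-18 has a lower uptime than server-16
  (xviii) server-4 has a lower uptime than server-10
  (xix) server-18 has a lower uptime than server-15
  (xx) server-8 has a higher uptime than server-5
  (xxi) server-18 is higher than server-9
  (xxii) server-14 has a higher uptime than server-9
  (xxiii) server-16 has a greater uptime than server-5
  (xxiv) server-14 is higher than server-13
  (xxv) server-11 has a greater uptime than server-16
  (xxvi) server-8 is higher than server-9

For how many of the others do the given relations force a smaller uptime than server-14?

5

Directly below server-14: server-5, server-9, server-4, server-13.
One step further: server-1 (5 so far).
Nothing else is reachable below server-14; 5 in all.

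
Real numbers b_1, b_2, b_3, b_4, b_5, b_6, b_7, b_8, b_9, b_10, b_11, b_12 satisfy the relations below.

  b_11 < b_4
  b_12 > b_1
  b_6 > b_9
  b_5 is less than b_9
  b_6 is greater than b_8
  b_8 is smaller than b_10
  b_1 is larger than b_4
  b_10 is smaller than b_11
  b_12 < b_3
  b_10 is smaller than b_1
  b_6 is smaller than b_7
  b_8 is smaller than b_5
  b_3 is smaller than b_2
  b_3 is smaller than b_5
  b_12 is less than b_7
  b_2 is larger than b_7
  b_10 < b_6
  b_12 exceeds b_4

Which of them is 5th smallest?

b_1

Chaining the given pairs: b_8 < b_10 < b_11 < b_4 < b_1 < b_12 < b_3 < b_5 < b_9 < b_6 < b_7 < b_2.
The 5th smallest is b_1.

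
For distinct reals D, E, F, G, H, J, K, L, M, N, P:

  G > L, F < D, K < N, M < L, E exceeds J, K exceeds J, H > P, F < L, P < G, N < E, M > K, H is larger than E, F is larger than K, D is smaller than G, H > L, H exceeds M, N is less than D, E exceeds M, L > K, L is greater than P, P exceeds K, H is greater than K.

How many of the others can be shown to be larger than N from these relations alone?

From N the given relations immediately reach D, E.
From those, G, H — 4 in total.
Nothing else is reachable above N; 4 in all.

4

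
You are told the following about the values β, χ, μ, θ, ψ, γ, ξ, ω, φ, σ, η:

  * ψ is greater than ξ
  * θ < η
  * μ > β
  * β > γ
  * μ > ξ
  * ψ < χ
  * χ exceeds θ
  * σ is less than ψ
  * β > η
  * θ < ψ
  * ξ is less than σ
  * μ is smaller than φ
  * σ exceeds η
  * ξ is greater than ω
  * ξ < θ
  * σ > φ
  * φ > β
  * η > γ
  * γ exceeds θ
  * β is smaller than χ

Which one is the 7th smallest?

The consecutive relations fix a unique order: ω < ξ < θ < γ < η < β < μ < φ < σ < ψ < χ.
Counting 7 from the smallest end gives μ.

μ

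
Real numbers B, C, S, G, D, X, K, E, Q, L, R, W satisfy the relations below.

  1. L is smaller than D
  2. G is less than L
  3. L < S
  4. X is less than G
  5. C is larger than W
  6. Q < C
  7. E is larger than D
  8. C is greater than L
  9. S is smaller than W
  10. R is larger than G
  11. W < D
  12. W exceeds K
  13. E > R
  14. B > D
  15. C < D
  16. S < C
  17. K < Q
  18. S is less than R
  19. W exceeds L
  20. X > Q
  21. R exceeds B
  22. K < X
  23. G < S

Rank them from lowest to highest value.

Each adjacent pair is fixed by a given relation: K < Q; Q < X; X < G; G < L; L < S; S < W; W < C; C < D; D < B; B < R; R < E. Chaining them end to end gives the full order.

K < Q < X < G < L < S < W < C < D < B < R < E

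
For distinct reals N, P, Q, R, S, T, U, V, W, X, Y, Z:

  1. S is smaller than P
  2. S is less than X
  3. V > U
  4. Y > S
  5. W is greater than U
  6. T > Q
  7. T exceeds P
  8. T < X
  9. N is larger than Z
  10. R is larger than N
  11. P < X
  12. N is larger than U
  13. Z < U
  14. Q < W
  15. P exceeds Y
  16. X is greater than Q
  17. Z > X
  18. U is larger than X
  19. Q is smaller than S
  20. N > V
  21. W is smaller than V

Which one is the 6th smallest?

X

The consecutive relations fix a unique order: Q < S < Y < P < T < X < Z < U < W < V < N < R.
Counting 6 from the smallest end gives X.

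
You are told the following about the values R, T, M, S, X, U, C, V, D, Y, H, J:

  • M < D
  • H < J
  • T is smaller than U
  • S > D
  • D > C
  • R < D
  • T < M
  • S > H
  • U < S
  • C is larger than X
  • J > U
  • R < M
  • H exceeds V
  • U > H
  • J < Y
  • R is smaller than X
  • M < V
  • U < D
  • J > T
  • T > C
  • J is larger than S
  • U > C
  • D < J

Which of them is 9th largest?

T

Piecing the relations together gives one ordering: R < X < C < T < M < V < H < U < D < S < J < Y.
Counting 9 from the largest end gives T.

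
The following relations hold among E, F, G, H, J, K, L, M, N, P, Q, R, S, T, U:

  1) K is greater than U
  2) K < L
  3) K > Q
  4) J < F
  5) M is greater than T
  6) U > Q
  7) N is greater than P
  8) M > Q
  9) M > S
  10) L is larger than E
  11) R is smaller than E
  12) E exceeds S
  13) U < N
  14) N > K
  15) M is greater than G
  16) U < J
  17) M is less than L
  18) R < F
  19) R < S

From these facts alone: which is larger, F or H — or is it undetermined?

Following every chain through H: nothing is chained to H.
F is not reached, and no chain runs the other way from F to H.
So the given relations leave the order of H and F undetermined.

undetermined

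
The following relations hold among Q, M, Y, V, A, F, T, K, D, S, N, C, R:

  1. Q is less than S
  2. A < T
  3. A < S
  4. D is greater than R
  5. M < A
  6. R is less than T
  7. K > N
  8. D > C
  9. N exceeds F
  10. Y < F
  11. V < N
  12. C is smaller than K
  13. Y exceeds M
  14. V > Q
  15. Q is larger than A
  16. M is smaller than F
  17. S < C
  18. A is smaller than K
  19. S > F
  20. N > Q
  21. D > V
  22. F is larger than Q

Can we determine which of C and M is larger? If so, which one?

M < A and A < Q give M < Q.
Then Q < S extends the chain to S.
Then S < C extends the chain to C.
So C is larger.

C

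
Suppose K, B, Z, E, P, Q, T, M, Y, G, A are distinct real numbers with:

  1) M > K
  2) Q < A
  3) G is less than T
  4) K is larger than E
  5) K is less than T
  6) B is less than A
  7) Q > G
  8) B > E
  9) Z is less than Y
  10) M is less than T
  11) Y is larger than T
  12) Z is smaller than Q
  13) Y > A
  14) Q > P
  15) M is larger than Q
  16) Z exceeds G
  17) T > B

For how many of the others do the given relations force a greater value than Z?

Directly above Z: Q, Y.
One step further: M, A (4 so far).
One step further: T (5 so far).
No other element is forced above Z by the given relations, so the count is 5.

5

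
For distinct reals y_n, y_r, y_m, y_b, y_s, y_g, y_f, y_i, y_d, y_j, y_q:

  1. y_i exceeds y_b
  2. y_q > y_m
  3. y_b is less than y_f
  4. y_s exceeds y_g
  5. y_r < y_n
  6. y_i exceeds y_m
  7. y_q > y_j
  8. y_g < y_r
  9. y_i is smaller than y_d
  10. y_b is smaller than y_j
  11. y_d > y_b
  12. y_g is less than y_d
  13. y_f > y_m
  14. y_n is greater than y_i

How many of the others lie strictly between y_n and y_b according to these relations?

1

The relations place y_b below y_n. An element lies strictly between them when it is forced above y_b and also forced below y_n.
Above y_b: {y_j, y_f, y_i, y_d, y_q}. Below y_n: {y_m, y_g, y_r, y_i}.
Intersection: {y_i} — 1.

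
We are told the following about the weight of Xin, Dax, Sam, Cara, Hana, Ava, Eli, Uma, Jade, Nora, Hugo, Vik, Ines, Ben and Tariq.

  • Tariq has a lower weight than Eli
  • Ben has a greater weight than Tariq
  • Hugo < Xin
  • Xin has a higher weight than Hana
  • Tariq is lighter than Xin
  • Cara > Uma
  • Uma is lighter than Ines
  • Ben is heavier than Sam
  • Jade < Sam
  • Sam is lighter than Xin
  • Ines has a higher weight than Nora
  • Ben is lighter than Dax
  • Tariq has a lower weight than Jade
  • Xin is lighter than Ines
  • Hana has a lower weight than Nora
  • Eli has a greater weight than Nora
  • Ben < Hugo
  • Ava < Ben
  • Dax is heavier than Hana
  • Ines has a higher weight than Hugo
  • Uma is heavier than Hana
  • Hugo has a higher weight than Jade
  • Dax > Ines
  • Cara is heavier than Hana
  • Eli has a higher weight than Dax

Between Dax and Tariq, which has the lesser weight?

Tariq

Following the relations from Tariq: Tariq < Jade < Sam < Ben < Hugo < Xin < Ines < Dax.
So Tariq < Dax; Tariq is the lighter of the two.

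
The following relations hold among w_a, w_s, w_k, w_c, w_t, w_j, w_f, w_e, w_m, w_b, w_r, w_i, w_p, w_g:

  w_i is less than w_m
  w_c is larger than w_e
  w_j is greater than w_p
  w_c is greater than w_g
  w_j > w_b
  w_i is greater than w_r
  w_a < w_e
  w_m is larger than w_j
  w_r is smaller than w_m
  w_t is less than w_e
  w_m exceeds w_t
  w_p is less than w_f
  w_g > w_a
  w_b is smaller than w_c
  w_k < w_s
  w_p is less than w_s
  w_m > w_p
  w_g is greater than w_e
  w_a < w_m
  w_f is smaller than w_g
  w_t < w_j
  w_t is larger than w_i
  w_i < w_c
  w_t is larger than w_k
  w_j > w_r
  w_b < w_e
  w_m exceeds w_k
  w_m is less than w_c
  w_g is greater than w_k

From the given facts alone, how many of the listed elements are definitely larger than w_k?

From w_k the given relations immediately reach w_t, w_s, w_g, w_m.
From those, w_e, w_j, w_c — 7 in total.
No other element is forced above w_k by the given relations, so the count is 7.

7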